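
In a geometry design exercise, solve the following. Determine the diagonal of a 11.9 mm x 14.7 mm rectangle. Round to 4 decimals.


Shape: rectangle (diagonal via Pythagoras)
Sides: 11.9 mm and 14.7 mm
Formula: d = sqrt(l^2 + w^2)
l^2 = 141.61, w^2 = 216.09
l^2 + w^2 = 357.7
d = sqrt(357.7)
d = 18.913
18.913 mm


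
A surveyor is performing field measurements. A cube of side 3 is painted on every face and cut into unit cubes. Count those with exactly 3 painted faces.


Large cube: 3 x 3 x 3, cut into unit cubes.
Cubes with 3 painted faces are at the corners. A cube always has 8 corners.
Count = 8
8 unit cubes


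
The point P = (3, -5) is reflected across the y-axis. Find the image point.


Transformation: reflection
Original point: (3, -5)
Rule for reflection over the y-axis: (x, y) -> (-x, y)
Apply: (3, -5) -> (-3, -5)
(-3, -5)


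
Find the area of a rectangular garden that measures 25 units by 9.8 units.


Shape: rectangle
Length l = 25 units, Width w = 9.8 units
Formula: A = l * w
A = 25 * 9.8
A = 245
245 units^2


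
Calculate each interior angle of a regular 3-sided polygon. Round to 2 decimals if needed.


Shape: regular triangle (3 sides)
Formula: interior angle = (n - 2) * 180 / n
(n - 2) = 1
(n - 2) * 180 = 180
angle = 180 / 3
angle = 60
60 degrees


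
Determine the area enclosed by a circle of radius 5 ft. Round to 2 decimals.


Shape: circle
Radius r = 5 ft
Formula: A = pi * r^2
r^2 = 5^2 = 25
A = pi * 25
A = 78.54
78.54 ft^2


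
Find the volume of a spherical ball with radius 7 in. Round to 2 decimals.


Shape: sphere
Radius r = 7 in
Formula: V = (4/3) * pi * r^3
r^3 = 343
(4/3) * 343 = 457.333333
V = 457.333333 * pi
V = 1436.76
1436.76 in^3


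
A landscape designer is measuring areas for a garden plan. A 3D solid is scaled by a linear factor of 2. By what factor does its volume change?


Linear scale factor k = 2
Rule: under a linear scaling by k, volumes scale by k^3.
k^3 = 2 * 2 * 2
k^3 = 4 * 2
k^3 = 8
Volume scales by a factor of 8.
8 (dimensionless)


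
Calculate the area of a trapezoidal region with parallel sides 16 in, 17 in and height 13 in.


Shape: trapezoid
Parallel sides a = 16 in, b = 17 in; Height h = 13 in
Formula: A = (a + b) * h / 2
a + b = 16 + 17 = 33
A = 33 * 13 / 2
A = 429 / 2
A = 214.5
214.5 in^2


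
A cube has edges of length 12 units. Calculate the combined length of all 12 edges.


Shape: cube
Side s = 12 units
A cube has 12 edges, all equal.
Formula: total edge length = 12 * s
Total = 12 * 12
Total = 144
144 units


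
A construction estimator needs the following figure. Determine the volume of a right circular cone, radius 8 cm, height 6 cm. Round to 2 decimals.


Shape: cone
Radius r = 8 cm, Height h = 6 cm
Formula: V = (1/3) * pi * r^2 * h
r^2 = 64
pi * r^2 * h = pi * 64 * 6 = 384 * pi
V = 384 * pi / 3
V = 402.12
402.12 cm^3


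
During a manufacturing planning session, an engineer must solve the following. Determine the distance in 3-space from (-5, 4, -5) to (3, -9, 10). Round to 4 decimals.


3D distance between two points
P1 = (-5, 4, -5), P2 = (3, -9, 10)
Formula: d = sqrt((x2-x1)^2 + (y2-y1)^2 + (z2-z1)^2)
dx = 3 - -5 = 8
dy = -9 - 4 = -13
dz = 10 - -5 = 15
dx^2 + dy^2 + dz^2 = 64 + 169 + 225 = 458
d = sqrt(458)
d = 21.4009
21.4009 units


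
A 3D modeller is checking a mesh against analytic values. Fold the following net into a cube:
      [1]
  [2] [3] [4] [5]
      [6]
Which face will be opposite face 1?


Net: cross layout. Take square 3 as the base (bottom).
Fold the four squares in the horizontal row up around 3: 2 -> left, 4 -> right, 5 wraps to the top.
Fold 1 and 6 up from 3: 1 -> back, 6 -> front.
Opposite pairs are therefore: (1, 6), (2, 4), (3, 5).
Face 1 is opposite face 6.
face 6


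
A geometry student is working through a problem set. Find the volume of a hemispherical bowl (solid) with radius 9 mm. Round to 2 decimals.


Shape: hemisphere (half of a sphere)
Radius r = 9 mm
Formula: V = (1/2) * (4/3) * pi * r^3 = (2/3) * pi * r^3
r^3 = 729
(2/3) * 729 = 486
V = 486 * pi
V = 1526.81
1526.81 mm^3


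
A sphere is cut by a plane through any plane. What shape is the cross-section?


Solid: sphere
Cutting plane: through any plane
Visualize the intersection of the plane with the solid's surface.
The boundary of the cut region is a circle.
circle


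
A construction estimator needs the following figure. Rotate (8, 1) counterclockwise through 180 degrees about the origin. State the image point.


Transformation: rotation about the origin
Original point: (8, 1)
Rule for 180 deg: (x, y) -> (-x, -y)
Apply: (8, 1) -> (-8, -1)
(-8, -1)


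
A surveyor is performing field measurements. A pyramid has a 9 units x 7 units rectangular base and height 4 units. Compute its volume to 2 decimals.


Shape: rectangular pyramid
Base: 9 units x 7 units, Height h = 4 units
Formula: V = (1/3) * base_area * h
base_area = 9 * 7 = 63
base_area * h = 63 * 4 = 252
V = 252 / 3
V = 84
84 units^3


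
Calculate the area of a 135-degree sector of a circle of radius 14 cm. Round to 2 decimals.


Shape: circular sector
Radius r = 14 cm, Angle = 135 degrees
Formula: A = (angle/360) * pi * r^2
r^2 = 196
Fraction of circle = 135/360
A = (135/360) * pi * 196
A = 73.5 * pi
A = 230.91
230.91 cm^2


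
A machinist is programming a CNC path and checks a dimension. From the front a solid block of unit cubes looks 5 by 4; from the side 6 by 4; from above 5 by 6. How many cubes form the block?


Orthographic views of a solid rectangular block:
Front view 5 x 4 -> length = 5, height = 4
Side view 6 x 4 -> width = 6, height = 4 (consistent)
Top view 5 x 6 -> confirms length = 5, width = 6
The block is 5 x 6 x 4.
Total unit cubes = 5 * 6 * 4 = 120
120 unit cubes


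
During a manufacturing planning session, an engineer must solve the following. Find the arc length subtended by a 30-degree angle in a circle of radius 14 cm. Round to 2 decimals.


Shape: circular arc
Radius r = 14 cm, Angle = 30 degrees
Formula: L = (angle/360) * 2 * pi * r
2 * pi * r = 28 * pi
L = (30/360) * 28 * pi
L = 2.333333 * pi
L = 7.33
7.33 cm


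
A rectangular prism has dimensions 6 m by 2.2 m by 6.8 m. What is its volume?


Shape: rectangular prism
l = 6 m, w = 2.2 m, h = 6.8 m
Formula: V = l * w * h
V = 6 * 2.2 * 6.8
V = 13.2 * 6.8
V = 89.76
89.76 m^3


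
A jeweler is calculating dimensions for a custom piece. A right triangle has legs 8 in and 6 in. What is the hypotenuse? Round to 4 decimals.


Shape: right triangle
Legs a = 8 in, b = 6 in
Formula: c = sqrt(a^2 + b^2)
a^2 = 64, b^2 = 36
a^2 + b^2 = 100
c = sqrt(100)
c = 10.0
10 in


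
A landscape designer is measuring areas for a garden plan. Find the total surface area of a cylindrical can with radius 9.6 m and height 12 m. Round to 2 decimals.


Shape: closed cylinder
Radius r = 9.6 m, Height h = 12 m
Formula: SA = 2*pi*r^2 + 2*pi*r*h = 2*pi*r*(r + h)
r + h = 21.6
2 * r * (r + h) = 2 * 9.6 * 21.6 = 414.72
SA = 414.72 * pi
SA = 1302.88
1302.88 m^2


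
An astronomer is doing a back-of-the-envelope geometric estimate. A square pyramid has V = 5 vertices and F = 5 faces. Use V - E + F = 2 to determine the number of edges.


Polyhedron: square pyramid
Euler's formula for convex polyhedra: V - E + F = 2
Given: V = 5 vertices and F = 5 faces
Solve for E:
E = V + F - 2 = 5 + 5 - 2 = 8
8 edges


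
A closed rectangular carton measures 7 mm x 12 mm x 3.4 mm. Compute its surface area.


Shape: rectangular prism
l = 7 mm, w = 12 mm, h = 3.4 mm
Formula: SA = 2(lw + lh + wh)
lw = 84, lh = 23.8, wh = 40.8
lw + lh + wh = 148.6
SA = 2 * 148.6
SA = 297.2
297.2 mm^2


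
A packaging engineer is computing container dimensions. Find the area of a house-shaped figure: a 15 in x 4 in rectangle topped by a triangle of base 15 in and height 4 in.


Composite shape: rectangle + triangle
Rectangle area = 15 * 4 = 60
Triangle area = 0.5 * 15 * 4 = 30
Total = 60 + 30
Total = 90
90 in^2


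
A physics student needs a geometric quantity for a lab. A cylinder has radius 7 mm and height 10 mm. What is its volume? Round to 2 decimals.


Shape: cylinder
Radius r = 7 mm, Height h = 10 mm
Formula: V = pi * r^2 * h
r^2 = 49
V = pi * 49 * 10
V = 490 * pi
V = 1539.38
1539.38 mm^3


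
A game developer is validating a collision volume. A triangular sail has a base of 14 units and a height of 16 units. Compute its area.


Shape: triangle
Base b = 14 units, Height h = 16 units
Formula: A = (1/2) * b * h
A = 0.5 * 14 * 16
A = 0.5 * 224
A = 112
112 units^2


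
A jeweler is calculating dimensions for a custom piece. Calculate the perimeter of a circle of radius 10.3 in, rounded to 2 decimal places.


Shape: circle
Radius r = 10.3 in
Formula: C = 2 * pi * r
C = 2 * pi * 10.3
C = 20.6 * pi
C = 64.72
64.72 in


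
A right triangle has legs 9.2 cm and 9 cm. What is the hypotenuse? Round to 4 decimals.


Shape: right triangle
Legs a = 9.2 cm, b = 9 cm
Formula: c = sqrt(a^2 + b^2)
a^2 = 84.64, b^2 = 81
a^2 + b^2 = 165.64
c = sqrt(165.64)
c = 12.8701
12.8701 cm


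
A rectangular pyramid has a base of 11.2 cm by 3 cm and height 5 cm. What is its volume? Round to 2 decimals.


Shape: rectangular pyramid
Base: 11.2 cm x 3 cm, Height h = 5 cm
Formula: V = (1/3) * base_area * h
base_area = 11.2 * 3 = 33.6
base_area * h = 33.6 * 5 = 168
V = 168 / 3
V = 56
56 cm^3


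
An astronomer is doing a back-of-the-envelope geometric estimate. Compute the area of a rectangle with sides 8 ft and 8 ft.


Shape: rectangle
Length l = 8 ft, Width w = 8 ft
Formula: A = l * w
A = 8 * 8
A = 64
64 ft^2


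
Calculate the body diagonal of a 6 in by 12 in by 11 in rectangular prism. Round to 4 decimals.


Shape: rectangular box (space diagonal)
l = 6 in, w = 12 in, h = 11 in
Visualize: the diagonal of the base, then a right triangle with that diagonal and the height.
Formula: d = sqrt(l^2 + w^2 + h^2)
l^2 + w^2 + h^2 = 36 + 144 + 121 = 301
d = sqrt(301)
d = 17.3494
17.3494 in


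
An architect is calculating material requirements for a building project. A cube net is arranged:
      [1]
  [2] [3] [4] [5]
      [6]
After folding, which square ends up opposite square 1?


Net: cross layout. Take square 3 as the base (bottom).
Fold the four squares in the horizontal row up around 3: 2 -> left, 4 -> right, 5 wraps to the top.
Fold 1 and 6 up from 3: 1 -> back, 6 -> front.
Opposite pairs are therefore: (1, 6), (2, 4), (3, 5).
Face 1 is opposite face 6.
face 6


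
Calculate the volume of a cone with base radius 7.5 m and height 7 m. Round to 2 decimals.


Shape: cone
Radius r = 7.5 m, Height h = 7 m
Formula: V = (1/3) * pi * r^2 * h
r^2 = 56.25
pi * r^2 * h = pi * 56.25 * 7 = 393.75 * pi
V = 393.75 * pi / 3
V = 412.33
412.33 m^3


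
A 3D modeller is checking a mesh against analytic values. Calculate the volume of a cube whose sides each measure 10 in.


Shape: cube
Side s = 10 in
Formula: V = s^3
V = 10 * 10 * 10
V = 100 * 10
V = 1000
1000 in^3


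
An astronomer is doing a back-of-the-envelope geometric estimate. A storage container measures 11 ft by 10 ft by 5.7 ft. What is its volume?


Shape: rectangular prism
l = 11 ft, w = 10 ft, h = 5.7 ft
Formula: V = l * w * h
V = 11 * 10 * 5.7
V = 110 * 5.7
V = 627
627 ft^3


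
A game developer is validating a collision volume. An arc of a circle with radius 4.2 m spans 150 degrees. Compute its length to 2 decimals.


Shape: circular arc
Radius r = 4.2 m, Angle = 150 degrees
Formula: L = (angle/360) * 2 * pi * r
2 * pi * r = 8.4 * pi
L = (150/360) * 8.4 * pi
L = 3.5 * pi
L = 11
11 m


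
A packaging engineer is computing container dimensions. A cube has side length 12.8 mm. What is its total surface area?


Shape: cube
Side s = 12.8 mm
A cube has 6 square faces.
Formula: SA = 6 * s^2
s^2 = 163.84
SA = 6 * 163.84
SA = 983.04
983.04 mm^2


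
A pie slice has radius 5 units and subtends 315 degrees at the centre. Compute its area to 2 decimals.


Shape: circular sector
Radius r = 5 units, Angle = 315 degrees
Formula: A = (angle/360) * pi * r^2
r^2 = 25
Fraction of circle = 315/360
A = (315/360) * pi * 25
A = 21.875 * pi
A = 68.72
68.72 units^2


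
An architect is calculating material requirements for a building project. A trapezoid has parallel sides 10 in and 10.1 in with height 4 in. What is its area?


Shape: trapezoid
Parallel sides a = 10 in, b = 10.1 in; Height h = 4 in
Formula: A = (a + b) * h / 2
a + b = 10 + 10.1 = 20.1
A = 20.1 * 4 / 2
A = 80.4 / 2
A = 40.2
40.2 in^2


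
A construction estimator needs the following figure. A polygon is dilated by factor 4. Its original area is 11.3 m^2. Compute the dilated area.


Linear scale factor k = 4
Original area = 11.3 m^2
Rule: under a linear scaling by k, areas scale by k^2.
k^2 = 4^2 = 16
New area = 11.3 * 16
New area = 180.8
180.8 m^2


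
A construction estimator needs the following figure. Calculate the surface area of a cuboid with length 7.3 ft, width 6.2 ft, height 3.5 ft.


Shape: rectangular prism
l = 7.3 ft, w = 6.2 ft, h = 3.5 ft
Formula: SA = 2(lw + lh + wh)
lw = 45.26, lh = 25.55, wh = 21.7
lw + lh + wh = 92.51
SA = 2 * 92.51
SA = 185.02
185.02 ft^2


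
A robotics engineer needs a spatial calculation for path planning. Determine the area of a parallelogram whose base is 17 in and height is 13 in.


Shape: parallelogram
Base b = 17 in, Height h = 13 in
Formula: A = b * h
A = 17 * 13
A = 221
221 in^2


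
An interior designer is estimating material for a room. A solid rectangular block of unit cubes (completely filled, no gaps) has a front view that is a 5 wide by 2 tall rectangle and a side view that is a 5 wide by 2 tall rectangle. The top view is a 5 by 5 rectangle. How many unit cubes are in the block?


Orthographic views of a solid rectangular block:
Front view 5 x 2 -> length = 5, height = 2
Side view 5 x 2 -> width = 5, height = 2 (consistent)
Top view 5 x 5 -> confirms length = 5, width = 5
The block is 5 x 5 x 2.
Total unit cubes = 5 * 5 * 2 = 50
50 unit cubes


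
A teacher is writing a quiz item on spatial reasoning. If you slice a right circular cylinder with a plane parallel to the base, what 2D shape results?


Solid: right circular cylinder
Cutting plane: parallel to the base
Visualize the intersection of the plane with the solid's surface.
The boundary of the cut region is a circle.
circle


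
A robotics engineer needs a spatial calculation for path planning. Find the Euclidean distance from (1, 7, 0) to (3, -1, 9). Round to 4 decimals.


3D distance between two points
P1 = (1, 7, 0), P2 = (3, -1, 9)
Formula: d = sqrt((x2-x1)^2 + (y2-y1)^2 + (z2-z1)^2)
dx = 3 - 1 = 2
dy = -1 - 7 = -8
dz = 9 - 0 = 9
dx^2 + dy^2 + dz^2 = 4 + 64 + 81 = 149
d = sqrt(149)
d = 12.2066
12.2066 units


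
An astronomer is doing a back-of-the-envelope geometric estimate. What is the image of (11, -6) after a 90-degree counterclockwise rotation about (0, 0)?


Transformation: rotation about the origin
Original point: (11, -6)
Rule for 90 deg counterclockwise: (x, y) -> (-y, x)
Apply: (11, -6) -> (6, 11)
(6, 11)


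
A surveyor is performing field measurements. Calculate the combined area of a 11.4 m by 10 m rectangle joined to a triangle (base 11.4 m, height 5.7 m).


Composite shape: rectangle + triangle
Rectangle area = 11.4 * 10 = 114
Triangle area = 0.5 * 11.4 * 5.7 = 32.49
Total = 114 + 32.49
Total = 146.49
146.49 m^2


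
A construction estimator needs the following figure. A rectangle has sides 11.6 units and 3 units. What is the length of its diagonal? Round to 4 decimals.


Shape: rectangle (diagonal via Pythagoras)
Sides: 11.6 units and 3 units
Formula: d = sqrt(l^2 + w^2)
l^2 = 134.56, w^2 = 9
l^2 + w^2 = 143.56
d = sqrt(143.56)
d = 11.9817
11.9817 units


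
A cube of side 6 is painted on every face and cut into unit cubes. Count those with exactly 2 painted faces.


Large cube: 6 x 6 x 6, cut into unit cubes.
n = 6, so n - 2 = 4
Cubes with 2 painted faces lie along the edges, excluding corners.
A cube has 12 edges; each contributes (n - 2) = 4 such cubes.
Count = 12 * 4 = 48
48 unit cubes


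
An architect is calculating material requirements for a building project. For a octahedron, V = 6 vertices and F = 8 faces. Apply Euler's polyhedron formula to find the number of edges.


Polyhedron: octahedron
Euler's formula for convex polyhedra: V - E + F = 2
Given: V = 6 vertices and F = 8 faces
Solve for E:
E = V + F - 2 = 6 + 8 - 2 = 12
12 edges


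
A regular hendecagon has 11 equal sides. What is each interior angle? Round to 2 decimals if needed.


Shape: regular hendecagon (11 sides)
Formula: interior angle = (n - 2) * 180 / n
(n - 2) = 9
(n - 2) * 180 = 1620
angle = 1620 / 11
angle = 147.27
147.27 degrees


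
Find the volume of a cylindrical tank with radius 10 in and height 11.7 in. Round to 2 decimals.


Shape: cylinder
Radius r = 10 in, Height h = 11.7 in
Formula: V = pi * r^2 * h
r^2 = 100
V = pi * 100 * 11.7
V = 1170 * pi
V = 3675.66
3675.66 in^3


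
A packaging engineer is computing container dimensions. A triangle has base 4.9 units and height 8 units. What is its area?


Shape: triangle
Base b = 4.9 units, Height h = 8 units
Formula: A = (1/2) * b * h
A = 0.5 * 4.9 * 8
A = 0.5 * 39.2
A = 19.6
19.6 units^2


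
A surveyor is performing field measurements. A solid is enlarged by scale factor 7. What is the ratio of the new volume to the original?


Linear scale factor k = 7
Rule: under a linear scaling by k, volumes scale by k^3.
k^3 = 7 * 7 * 7
k^3 = 49 * 7
k^3 = 343
Volume scales by a factor of 343.
343 (dimensionless)


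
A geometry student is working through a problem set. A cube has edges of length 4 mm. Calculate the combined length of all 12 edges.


Shape: cube
Side s = 4 mm
A cube has 12 edges, all equal.
Formula: total edge length = 12 * s
Total = 12 * 4
Total = 48
48 mm


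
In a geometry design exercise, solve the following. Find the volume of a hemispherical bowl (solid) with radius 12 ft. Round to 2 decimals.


Shape: hemisphere (half of a sphere)
Radius r = 12 ft
Formula: V = (1/2) * (4/3) * pi * r^3 = (2/3) * pi * r^3
r^3 = 1728
(2/3) * 1728 = 1152
V = 1152 * pi
V = 3619.11
3619.11 ft^3


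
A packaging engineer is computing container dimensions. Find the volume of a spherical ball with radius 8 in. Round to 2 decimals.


Shape: sphere
Radius r = 8 in
Formula: V = (4/3) * pi * r^3
r^3 = 512
(4/3) * 512 = 682.666667
V = 682.666667 * pi
V = 2144.66
2144.66 in^3


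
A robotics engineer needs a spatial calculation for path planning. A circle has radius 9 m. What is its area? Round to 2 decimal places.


Shape: circle
Radius r = 9 m
Formula: A = pi * r^2
r^2 = 9^2 = 81
A = pi * 81
A = 254.47
254.47 m^2


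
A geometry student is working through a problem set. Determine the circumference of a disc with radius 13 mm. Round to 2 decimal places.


Shape: circle
Radius r = 13 mm
Formula: C = 2 * pi * r
C = 2 * pi * 13
C = 26 * pi
C = 81.68
81.68 mm


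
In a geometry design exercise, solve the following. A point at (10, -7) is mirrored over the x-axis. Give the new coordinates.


Transformation: reflection
Original point: (10, -7)
Rule for reflection over the x-axis: (x, y) -> (x, -y)
Apply: (10, -7) -> (10, 7)
(10, 7)


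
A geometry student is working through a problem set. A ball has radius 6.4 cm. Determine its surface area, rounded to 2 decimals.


Shape: sphere
Radius r = 6.4 cm
Formula: SA = 4 * pi * r^2
r^2 = 40.96
SA = 4 * pi * 40.96
SA = 163.84 * pi
SA = 514.72
514.72 cm^2


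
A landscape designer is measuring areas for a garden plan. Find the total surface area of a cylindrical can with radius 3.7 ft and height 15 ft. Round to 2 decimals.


Shape: closed cylinder
Radius r = 3.7 ft, Height h = 15 ft
Formula: SA = 2*pi*r^2 + 2*pi*r*h = 2*pi*r*(r + h)
r + h = 18.7
2 * r * (r + h) = 2 * 3.7 * 18.7 = 138.38
SA = 138.38 * pi
SA = 434.73
434.73 ft^2


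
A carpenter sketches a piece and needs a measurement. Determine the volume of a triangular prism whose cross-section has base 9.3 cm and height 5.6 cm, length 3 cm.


Shape: triangular prism
Triangle base = 9.3 cm, triangle height = 5.6 cm, prism length L = 3 cm
Formula: V = (1/2 * b * h_tri) * L
Cross-section area = 0.5 * 9.3 * 5.6 = 26.04
V = 26.04 * 3
V = 78.12
78.12 cm^3


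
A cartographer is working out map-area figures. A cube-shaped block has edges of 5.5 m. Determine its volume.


Shape: cube
Side s = 5.5 m
Formula: V = s^3
V = 5.5 * 5.5 * 5.5
V = 30.25 * 5.5
V = 166.375
166.375 m^3


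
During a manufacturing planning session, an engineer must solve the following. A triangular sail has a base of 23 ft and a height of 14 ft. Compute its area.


Shape: triangle
Base b = 23 ft, Height h = 14 ft
Formula: A = (1/2) * b * h
A = 0.5 * 23 * 14
A = 0.5 * 322
A = 161
161 ft^2


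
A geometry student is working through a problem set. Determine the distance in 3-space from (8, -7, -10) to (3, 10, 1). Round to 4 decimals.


3D distance between two points
P1 = (8, -7, -10), P2 = (3, 10, 1)
Formula: d = sqrt((x2-x1)^2 + (y2-y1)^2 + (z2-z1)^2)
dx = 3 - 8 = -5
dy = 10 - -7 = 17
dz = 1 - -10 = 11
dx^2 + dy^2 + dz^2 = 25 + 289 + 121 = 435
d = sqrt(435)
d = 20.8567
20.8567 units


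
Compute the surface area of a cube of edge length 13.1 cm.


Shape: cube
Side s = 13.1 cm
A cube has 6 square faces.
Formula: SA = 6 * s^2
s^2 = 171.61
SA = 6 * 171.61
SA = 1029.66
1029.66 cm^2


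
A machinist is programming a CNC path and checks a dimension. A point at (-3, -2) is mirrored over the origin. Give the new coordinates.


Transformation: reflection
Original point: (-3, -2)
Rule for reflection through the origin: (x, y) -> (-x, -y)
Apply: (-3, -2) -> (3, 2)
(3, 2)


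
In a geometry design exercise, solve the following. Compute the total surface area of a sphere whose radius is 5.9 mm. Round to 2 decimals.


Shape: sphere
Radius r = 5.9 mm
Formula: SA = 4 * pi * r^2
r^2 = 34.81
SA = 4 * pi * 34.81
SA = 139.24 * pi
SA = 437.44
437.44 mm^2


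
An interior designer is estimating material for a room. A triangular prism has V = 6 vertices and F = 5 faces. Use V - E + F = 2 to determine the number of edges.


Polyhedron: triangular prism
Euler's formula for convex polyhedra: V - E + F = 2
Given: V = 6 vertices and F = 5 faces
Solve for E:
E = V + F - 2 = 6 + 5 - 2 = 9
9 edges


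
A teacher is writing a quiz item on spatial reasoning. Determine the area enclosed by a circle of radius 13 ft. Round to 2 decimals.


Shape: circle
Radius r = 13 ft
Formula: A = pi * r^2
r^2 = 13^2 = 169
A = pi * 169
A = 530.93
530.93 ft^2


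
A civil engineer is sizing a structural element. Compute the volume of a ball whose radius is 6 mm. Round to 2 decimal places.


Shape: sphere
Radius r = 6 mm
Formula: V = (4/3) * pi * r^3
r^3 = 216
(4/3) * 216 = 288
V = 288 * pi
V = 904.78
904.78 mm^3


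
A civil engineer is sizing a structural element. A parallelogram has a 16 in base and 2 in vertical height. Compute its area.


Shape: parallelogram
Base b = 16 in, Height h = 2 in
Formula: A = b * h
A = 16 * 2
A = 32
32 in^2


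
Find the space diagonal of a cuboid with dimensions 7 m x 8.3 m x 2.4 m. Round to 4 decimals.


Shape: rectangular box (space diagonal)
l = 7 m, w = 8.3 m, h = 2.4 m
Visualize: the diagonal of the base, then a right triangle with that diagonal and the height.
Formula: d = sqrt(l^2 + w^2 + h^2)
l^2 + w^2 + h^2 = 49 + 68.89 + 5.76 = 123.65
d = sqrt(123.65)
d = 11.1198
11.1198 m


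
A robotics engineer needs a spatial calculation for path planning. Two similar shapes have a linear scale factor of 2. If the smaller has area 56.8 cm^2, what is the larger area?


Linear scale factor k = 2
Original area = 56.8 cm^2
Rule: under a linear scaling by k, areas scale by k^2.
k^2 = 2^2 = 4
New area = 56.8 * 4
New area = 227.2
227.2 cm^2


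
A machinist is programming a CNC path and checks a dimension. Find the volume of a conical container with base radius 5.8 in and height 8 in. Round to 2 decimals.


Shape: cone
Radius r = 5.8 in, Height h = 8 in
Formula: V = (1/3) * pi * r^2 * h
r^2 = 33.64
pi * r^2 * h = pi * 33.64 * 8 = 269.12 * pi
V = 269.12 * pi / 3
V = 281.82
281.82 in^3


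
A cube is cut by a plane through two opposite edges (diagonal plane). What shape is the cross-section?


Solid: cube
Cutting plane: through two opposite edges (diagonal plane)
Visualize the intersection of the plane with the solid's surface.
The boundary of the cut region is a rectangle.
rectangle


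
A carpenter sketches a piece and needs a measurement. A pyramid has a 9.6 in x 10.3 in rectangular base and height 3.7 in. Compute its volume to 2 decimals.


Shape: rectangular pyramid
Base: 9.6 in x 10.3 in, Height h = 3.7 in
Formula: V = (1/3) * base_area * h
base_area = 9.6 * 10.3 = 98.88
base_area * h = 98.88 * 3.7 = 365.856
V = 365.856 / 3
V = 121.95
121.95 in^3


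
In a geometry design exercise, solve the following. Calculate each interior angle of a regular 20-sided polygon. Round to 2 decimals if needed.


Shape: regular icosagon (20 sides)
Formula: interior angle = (n - 2) * 180 / n
(n - 2) = 18
(n - 2) * 180 = 3240
angle = 3240 / 20
angle = 162
162 degrees


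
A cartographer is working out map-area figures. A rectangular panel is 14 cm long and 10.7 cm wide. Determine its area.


Shape: rectangle
Length l = 14 cm, Width w = 10.7 cm
Formula: A = l * w
A = 14 * 10.7
A = 149.8
149.8 cm^2


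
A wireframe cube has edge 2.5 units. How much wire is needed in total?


Shape: cube
Side s = 2.5 units
A cube has 12 edges, all equal.
Formula: total edge length = 12 * s
Total = 12 * 2.5
Total = 30
30 units


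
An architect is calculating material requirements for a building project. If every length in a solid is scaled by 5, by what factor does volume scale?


Linear scale factor k = 5
Rule: under a linear scaling by k, volumes scale by k^3.
k^3 = 5 * 5 * 5
k^3 = 25 * 5
k^3 = 125
Volume scales by a factor of 125.
125 (dimensionless)


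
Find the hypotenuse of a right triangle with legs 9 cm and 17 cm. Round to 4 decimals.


Shape: right triangle
Legs a = 9 cm, b = 17 cm
Formula: c = sqrt(a^2 + b^2)
a^2 = 81, b^2 = 289
a^2 + b^2 = 370
c = sqrt(370)
c = 19.2354
19.2354 cm


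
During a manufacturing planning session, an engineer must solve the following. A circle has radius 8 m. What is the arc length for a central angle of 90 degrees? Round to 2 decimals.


Shape: circular arc
Radius r = 8 m, Angle = 90 degrees
Formula: L = (angle/360) * 2 * pi * r
2 * pi * r = 16 * pi
L = (90/360) * 16 * pi
L = 4 * pi
L = 12.57
12.57 m


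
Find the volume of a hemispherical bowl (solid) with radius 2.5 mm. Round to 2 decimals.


Shape: hemisphere (half of a sphere)
Radius r = 2.5 mm
Formula: V = (1/2) * (4/3) * pi * r^3 = (2/3) * pi * r^3
r^3 = 15.625
(2/3) * 15.625 = 10.416667
V = 10.416667 * pi
V = 32.72
32.72 mm^3


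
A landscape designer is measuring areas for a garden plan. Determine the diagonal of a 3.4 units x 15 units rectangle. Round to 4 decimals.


Shape: rectangle (diagonal via Pythagoras)
Sides: 3.4 units and 15 units
Formula: d = sqrt(l^2 + w^2)
l^2 = 11.56, w^2 = 225
l^2 + w^2 = 236.56
d = sqrt(236.56)
d = 15.3805
15.3805 units


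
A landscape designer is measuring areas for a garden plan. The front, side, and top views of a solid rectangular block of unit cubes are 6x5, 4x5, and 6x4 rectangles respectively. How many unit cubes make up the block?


Orthographic views of a solid rectangular block:
Front view 6 x 5 -> length = 6, height = 5
Side view 4 x 5 -> width = 4, height = 5 (consistent)
Top view 6 x 4 -> confirms length = 6, width = 4
The block is 6 x 4 x 5.
Total unit cubes = 6 * 4 * 5 = 120
120 unit cubes


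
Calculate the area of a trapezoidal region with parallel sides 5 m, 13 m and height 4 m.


Shape: trapezoid
Parallel sides a = 5 m, b = 13 m; Height h = 4 m
Formula: A = (a + b) * h / 2
a + b = 5 + 13 = 18
A = 18 * 4 / 2
A = 72 / 2
A = 36
36 m^2


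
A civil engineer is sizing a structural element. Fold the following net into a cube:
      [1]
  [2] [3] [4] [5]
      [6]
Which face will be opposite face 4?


Net: cross layout. Take square 3 as the base (bottom).
Fold the four squares in the horizontal row up around 3: 2 -> left, 4 -> right, 5 wraps to the top.
Fold 1 and 6 up from 3: 1 -> back, 6 -> front.
Opposite pairs are therefore: (1, 6), (2, 4), (3, 5).
Face 4 is opposite face 2.
face 2


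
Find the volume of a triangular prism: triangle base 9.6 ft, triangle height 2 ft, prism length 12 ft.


Shape: triangular prism
Triangle base = 9.6 ft, triangle height = 2 ft, prism length L = 12 ft
Formula: V = (1/2 * b * h_tri) * L
Cross-section area = 0.5 * 9.6 * 2 = 9.6
V = 9.6 * 12
V = 115.2
115.2 ft^3


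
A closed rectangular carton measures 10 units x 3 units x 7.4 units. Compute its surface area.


Shape: rectangular prism
l = 10 units, w = 3 units, h = 7.4 units
Formula: SA = 2(lw + lh + wh)
lw = 30, lh = 74, wh = 22.2
lw + lh + wh = 126.2
SA = 2 * 126.2
SA = 252.4
252.4 units^2


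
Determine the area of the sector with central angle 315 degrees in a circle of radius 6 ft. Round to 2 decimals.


Shape: circular sector
Radius r = 6 ft, Angle = 315 degrees
Formula: A = (angle/360) * pi * r^2
r^2 = 36
Fraction of circle = 315/360
A = (315/360) * pi * 36
A = 31.5 * pi
A = 98.96
98.96 ft^2


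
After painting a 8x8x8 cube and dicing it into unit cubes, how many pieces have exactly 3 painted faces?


Large cube: 8 x 8 x 8, cut into unit cubes.
Cubes with 3 painted faces are at the corners. A cube always has 8 corners.
Count = 8
8 unit cubes


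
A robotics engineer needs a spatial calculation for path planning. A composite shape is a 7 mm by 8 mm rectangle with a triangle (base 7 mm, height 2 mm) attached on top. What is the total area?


Composite shape: rectangle + triangle
Rectangle area = 7 * 8 = 56
Triangle area = 0.5 * 7 * 2 = 7
Total = 56 + 7
Total = 63
63 mm^2


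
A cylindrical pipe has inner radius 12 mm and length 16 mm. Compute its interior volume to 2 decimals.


Shape: cylinder
Radius r = 12 mm, Height h = 16 mm
Formula: V = pi * r^2 * h
r^2 = 144
V = pi * 144 * 16
V = 2304 * pi
V = 7238.23
7238.23 mm^3


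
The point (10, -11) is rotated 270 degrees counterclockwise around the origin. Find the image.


Transformation: rotation about the origin
Original point: (10, -11)
Rule for 270 deg counterclockwise: (x, y) -> (y, -x)
Apply: (10, -11) -> (-11, -10)
(-11, -10)


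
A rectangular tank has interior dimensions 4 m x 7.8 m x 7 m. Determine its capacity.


Shape: rectangular prism
l = 4 m, w = 7.8 m, h = 7 m
Formula: V = l * w * h
V = 4 * 7.8 * 7
V = 31.2 * 7
V = 218.4
218.4 m^3


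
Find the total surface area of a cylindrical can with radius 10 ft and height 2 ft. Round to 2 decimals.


Shape: closed cylinder
Radius r = 10 ft, Height h = 2 ft
Formula: SA = 2*pi*r^2 + 2*pi*r*h = 2*pi*r*(r + h)
r + h = 12
2 * r * (r + h) = 2 * 10 * 12 = 240
SA = 240 * pi
SA = 753.98
753.98 ft^2


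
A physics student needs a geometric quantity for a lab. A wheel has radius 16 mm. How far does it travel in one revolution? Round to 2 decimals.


Shape: circle
Radius r = 16 mm
Formula: C = 2 * pi * r
C = 2 * pi * 16
C = 32 * pi
C = 100.53
100.53 mm


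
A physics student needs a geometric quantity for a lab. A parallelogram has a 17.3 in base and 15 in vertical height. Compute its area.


Shape: parallelogram
Base b = 17.3 in, Height h = 15 in
Formula: A = b * h
A = 17.3 * 15
A = 259.5
259.5 in^2


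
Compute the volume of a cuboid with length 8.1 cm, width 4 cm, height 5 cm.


Shape: rectangular prism
l = 8.1 cm, w = 4 cm, h = 5 cm
Formula: V = l * w * h
V = 8.1 * 4 * 5
V = 32.4 * 5
V = 162
162 cm^3


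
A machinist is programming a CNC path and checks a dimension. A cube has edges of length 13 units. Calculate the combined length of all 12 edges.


Shape: cube
Side s = 13 units
A cube has 12 edges, all equal.
Formula: total edge length = 12 * s
Total = 12 * 13
Total = 156
156 units


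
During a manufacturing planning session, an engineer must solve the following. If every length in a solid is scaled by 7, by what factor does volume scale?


Linear scale factor k = 7
Rule: under a linear scaling by k, volumes scale by k^3.
k^3 = 7 * 7 * 7
k^3 = 49 * 7
k^3 = 343
Volume scales by a factor of 343.
343 (dimensionless)


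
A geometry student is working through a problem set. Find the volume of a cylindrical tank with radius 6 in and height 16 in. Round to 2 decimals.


Shape: cylinder
Radius r = 6 in, Height h = 16 in
Formula: V = pi * r^2 * h
r^2 = 36
V = pi * 36 * 16
V = 576 * pi
V = 1809.56
1809.56 in^3


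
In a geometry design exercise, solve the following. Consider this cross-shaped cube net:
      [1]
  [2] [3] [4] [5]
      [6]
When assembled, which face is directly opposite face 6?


Net: cross layout. Take square 3 as the base (bottom).
Fold the four squares in the horizontal row up around 3: 2 -> left, 4 -> right, 5 wraps to the top.
Fold 1 and 6 up from 3: 1 -> back, 6 -> front.
Opposite pairs are therefore: (1, 6), (2, 4), (3, 5).
Face 6 is opposite face 1.
face 1


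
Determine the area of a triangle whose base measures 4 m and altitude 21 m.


Shape: triangle
Base b = 4 m, Height h = 21 m
Formula: A = (1/2) * b * h
A = 0.5 * 4 * 21
A = 0.5 * 84
A = 42
42 m^2


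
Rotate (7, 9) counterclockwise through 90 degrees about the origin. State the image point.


Transformation: rotation about the origin
Original point: (7, 9)
Rule for 90 deg counterclockwise: (x, y) -> (-y, x)
Apply: (7, 9) -> (-9, 7)
(-9, 7)


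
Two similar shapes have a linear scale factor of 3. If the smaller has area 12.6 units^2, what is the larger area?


Linear scale factor k = 3
Original area = 12.6 units^2
Rule: under a linear scaling by k, areas scale by k^2.
k^2 = 3^2 = 9
New area = 12.6 * 9
New area = 113.4
113.4 units^2


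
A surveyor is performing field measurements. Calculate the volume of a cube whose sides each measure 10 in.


Shape: cube
Side s = 10 in
Formula: V = s^3
V = 10 * 10 * 10
V = 100 * 10
V = 1000
1000 in^3


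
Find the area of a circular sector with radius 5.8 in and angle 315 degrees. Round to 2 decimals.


Shape: circular sector
Radius r = 5.8 in, Angle = 315 degrees
Formula: A = (angle/360) * pi * r^2
r^2 = 33.64
Fraction of circle = 315/360
A = (315/360) * pi * 33.64
A = 29.435 * pi
A = 92.47
92.47 in^2


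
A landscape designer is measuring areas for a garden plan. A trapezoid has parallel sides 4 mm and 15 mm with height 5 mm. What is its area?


Shape: trapezoid
Parallel sides a = 4 mm, b = 15 mm; Height h = 5 mm
Formula: A = (a + b) * h / 2
a + b = 4 + 15 = 19
A = 19 * 5 / 2
A = 95 / 2
A = 47.5
47.5 mm^2


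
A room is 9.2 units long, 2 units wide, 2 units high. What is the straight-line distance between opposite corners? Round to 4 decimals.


Shape: rectangular box (space diagonal)
l = 9.2 units, w = 2 units, h = 2 units
Visualize: the diagonal of the base, then a right triangle with that diagonal and the height.
Formula: d = sqrt(l^2 + w^2 + h^2)
l^2 + w^2 + h^2 = 84.64 + 4 + 4 = 92.64
d = sqrt(92.64)
d = 9.625
9.625 units


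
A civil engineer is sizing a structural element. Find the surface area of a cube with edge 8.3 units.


Shape: cube
Side s = 8.3 units
A cube has 6 square faces.
Formula: SA = 6 * s^2
s^2 = 68.89
SA = 6 * 68.89
SA = 413.34
413.34 units^2


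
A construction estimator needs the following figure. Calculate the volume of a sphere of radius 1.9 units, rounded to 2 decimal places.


Shape: sphere
Radius r = 1.9 units
Formula: V = (4/3) * pi * r^3
r^3 = 6.859
(4/3) * 6.859 = 9.145333
V = 9.145333 * pi
V = 28.73
28.73 units^3


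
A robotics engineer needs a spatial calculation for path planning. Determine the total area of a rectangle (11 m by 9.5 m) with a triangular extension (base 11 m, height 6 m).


Composite shape: rectangle + triangle
Rectangle area = 11 * 9.5 = 104.5
Triangle area = 0.5 * 11 * 6 = 33
Total = 104.5 + 33
Total = 137.5
137.5 m^2


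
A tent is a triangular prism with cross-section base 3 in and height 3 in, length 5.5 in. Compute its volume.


Shape: triangular prism
Triangle base = 3 in, triangle height = 3 in, prism length L = 5.5 in
Formula: V = (1/2 * b * h_tri) * L
Cross-section area = 0.5 * 3 * 3 = 4.5
V = 4.5 * 5.5
V = 24.75
24.75 in^3


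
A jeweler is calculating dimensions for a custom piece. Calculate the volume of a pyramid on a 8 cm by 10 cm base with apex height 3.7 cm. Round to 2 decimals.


Shape: rectangular pyramid
Base: 8 cm x 10 cm, Height h = 3.7 cm
Formula: V = (1/3) * base_area * h
base_area = 8 * 10 = 80
base_area * h = 80 * 3.7 = 296
V = 296 / 3
V = 98.67
98.67 cm^3


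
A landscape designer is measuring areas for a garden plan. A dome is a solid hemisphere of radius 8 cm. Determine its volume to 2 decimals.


Shape: hemisphere (half of a sphere)
Radius r = 8 cm
Formula: V = (1/2) * (4/3) * pi * r^3 = (2/3) * pi * r^3
r^3 = 512
(2/3) * 512 = 341.333333
V = 341.333333 * pi
V = 1072.33
1072.33 cm^3


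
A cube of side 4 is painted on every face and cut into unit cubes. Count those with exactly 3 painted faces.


Large cube: 4 x 4 x 4, cut into unit cubes.
Cubes with 3 painted faces are at the corners. A cube always has 8 corners.
Count = 8
8 unit cubes


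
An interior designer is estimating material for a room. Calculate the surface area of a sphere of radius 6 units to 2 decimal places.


Shape: sphere
Radius r = 6 units
Formula: SA = 4 * pi * r^2
r^2 = 36
SA = 4 * pi * 36
SA = 144 * pi
SA = 452.39
452.39 units^2


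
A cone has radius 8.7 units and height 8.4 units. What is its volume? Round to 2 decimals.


Shape: cone
Radius r = 8.7 units, Height h = 8.4 units
Formula: V = (1/3) * pi * r^2 * h
r^2 = 75.69
pi * r^2 * h = pi * 75.69 * 8.4 = 635.796 * pi
V = 635.796 * pi / 3
V = 665.8
665.8 units^3


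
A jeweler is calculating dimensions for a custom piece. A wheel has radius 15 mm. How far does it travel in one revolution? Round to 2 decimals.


Shape: circle
Radius r = 15 mm
Formula: C = 2 * pi * r
C = 2 * pi * 15
C = 30 * pi
C = 94.25
94.25 mm


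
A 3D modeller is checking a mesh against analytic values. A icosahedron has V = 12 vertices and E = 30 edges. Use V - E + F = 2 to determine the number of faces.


Polyhedron: icosahedron
Euler's formula for convex polyhedra: V - E + F = 2
Given: V = 12 vertices and E = 30 edges
Solve for F:
F = 2 + E - V = 2 + 30 - 12 = 20
20 faces


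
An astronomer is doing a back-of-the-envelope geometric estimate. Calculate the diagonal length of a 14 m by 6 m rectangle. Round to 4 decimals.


Shape: rectangle (diagonal via Pythagoras)
Sides: 14 m and 6 m
Formula: d = sqrt(l^2 + w^2)
l^2 = 196, w^2 = 36
l^2 + w^2 = 232
d = sqrt(232)
d = 15.2315
15.2315 m


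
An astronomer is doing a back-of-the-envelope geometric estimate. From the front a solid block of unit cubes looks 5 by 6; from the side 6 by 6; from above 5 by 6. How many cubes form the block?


Orthographic views of a solid rectangular block:
Front view 5 x 6 -> length = 5, height = 6
Side view 6 x 6 -> width = 6, height = 6 (consistent)
Top view 5 x 6 -> confirms length = 5, width = 6
The block is 5 x 6 x 6.
Total unit cubes = 5 * 6 * 6 = 180
180 unit cubes


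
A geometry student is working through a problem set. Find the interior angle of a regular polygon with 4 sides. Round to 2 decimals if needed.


Shape: regular square (4 sides)
Formula: interior angle = (n - 2) * 180 / n
(n - 2) = 2
(n - 2) * 180 = 360
angle = 360 / 4
angle = 90
90 degrees


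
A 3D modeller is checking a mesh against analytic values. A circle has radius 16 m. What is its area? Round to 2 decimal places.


Shape: circle
Radius r = 16 m
Formula: A = pi * r^2
r^2 = 16^2 = 256
A = pi * 256
A = 804.25
804.25 m^2
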